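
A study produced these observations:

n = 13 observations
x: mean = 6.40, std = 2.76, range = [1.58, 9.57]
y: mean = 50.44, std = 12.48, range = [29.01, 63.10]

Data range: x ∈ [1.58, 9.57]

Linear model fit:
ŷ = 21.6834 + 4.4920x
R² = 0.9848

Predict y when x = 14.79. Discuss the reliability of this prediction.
ŷ = 88.1201, but this is extrapolation (above the data range [1.58, 9.57]) and may be unreliable.

Prediction calculation:
ŷ = 21.6834 + 4.4920 × 14.79
ŷ = 88.1201

Reliability:
- Data range: x ∈ [1.58, 9.57]
- Prediction point: x = 14.79 is 5.22 units above the observed range → this is EXTRAPOLATION, not interpolation

Why that matters here:
- Real relationships often flatten, saturate, or turn nonlinear at extremes
- There are no observations near this x to validate the fitted line there

Report the number if required, but flag clearly that it is an extrapolation.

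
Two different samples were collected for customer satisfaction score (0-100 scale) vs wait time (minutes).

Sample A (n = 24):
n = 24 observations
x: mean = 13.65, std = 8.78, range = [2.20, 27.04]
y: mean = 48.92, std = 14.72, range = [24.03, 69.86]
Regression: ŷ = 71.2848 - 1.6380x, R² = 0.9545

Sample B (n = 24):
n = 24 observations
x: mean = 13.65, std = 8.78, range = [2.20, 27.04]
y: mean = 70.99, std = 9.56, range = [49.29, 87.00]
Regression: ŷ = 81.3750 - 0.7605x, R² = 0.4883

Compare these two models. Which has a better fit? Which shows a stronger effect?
Model A has the better fit (R² = 0.9545 vs 0.4883). Model A shows the stronger effect (|β₁| = 1.6380 vs 0.7605).

Model Comparison:

Which explains more variance? (R²)
- Model A: R² = 0.9545 → 95.45% of variance in satisfaction score explained
- Model B: R² = 0.4883 → 48.83% of variance in satisfaction score explained
- 0.9545 > 0.4883 → Model A has the better fit

Strength of effect — compare |β₁|:
- Model A: β₁ = -1.6380 → predicted satisfaction score falls 1.6380 points per additional minute of wait time
- Model B: β₁ = -0.7605 → predicted satisfaction score falls 0.7605 points per additional minute of wait time
- |-1.6380| > |-0.7605| → Model A shows the stronger marginal effect

Note: The two samples could reflect different populations, time periods, or measurement quality.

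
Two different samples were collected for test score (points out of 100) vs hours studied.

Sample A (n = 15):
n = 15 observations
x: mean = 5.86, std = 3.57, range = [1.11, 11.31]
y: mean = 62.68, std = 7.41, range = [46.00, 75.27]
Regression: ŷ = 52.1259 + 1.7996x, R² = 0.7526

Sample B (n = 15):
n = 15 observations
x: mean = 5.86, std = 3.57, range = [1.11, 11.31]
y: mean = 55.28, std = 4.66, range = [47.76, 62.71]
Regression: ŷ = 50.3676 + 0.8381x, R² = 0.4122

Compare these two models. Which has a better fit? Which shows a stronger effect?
Model A has the better fit (R² = 0.7526 vs 0.4122). Model A shows the stronger effect (|β₁| = 1.7996 vs 0.8381).

Model Comparison:

Fit — compare R²:
- Model A: R² = 0.7526 → 75.26% of variance in test score explained
- Model B: R² = 0.4122 → 41.22% of variance in test score explained
- 0.7526 > 0.4122 → Model A has the better fit

Effect size (slope magnitude):
- Model A: β₁ = 1.7996 → predicted test score rises 1.7996 points per additional hour of study time
- Model B: β₁ = 0.8381 → predicted test score rises 0.8381 points per additional hour of study time
- |1.7996| > |0.8381| → Model A shows the stronger marginal effect

Notes:
- A better fit (higher R²) doesn't necessarily mean a more important relationship.
- A steeper slope doesn't make a better model if the scatter around the line is large.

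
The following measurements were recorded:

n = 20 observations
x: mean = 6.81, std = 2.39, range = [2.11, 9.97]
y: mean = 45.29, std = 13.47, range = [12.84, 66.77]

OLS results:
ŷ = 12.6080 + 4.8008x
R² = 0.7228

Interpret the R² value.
About 72.28% of the variability in y is accounted for by the regression on x (R² = 0.7228) — a strong linear fit.

The coefficient of determination R² is the fraction of the total variation in y that the fitted line accounts for.

Here R² = 0.7228:
- Explained: 72.28% of the variation in y
- Unexplained (residual): 100% − 72.28% = 27.72%
- Rule of thumb (below 0.3 weak; 0.3 to below 0.7 moderate; 0.7 and above strong) → strong

Calculation: R² = 1 − (SS_res / SS_tot), where SS_res is the sum of squared residuals and SS_tot the total sum of squares.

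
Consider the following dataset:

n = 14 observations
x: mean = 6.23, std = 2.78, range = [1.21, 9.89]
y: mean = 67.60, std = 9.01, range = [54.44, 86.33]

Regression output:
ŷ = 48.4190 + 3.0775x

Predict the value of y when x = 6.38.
ŷ = 68.0535

To predict y for x = 6.38, substitute into the regression equation:

ŷ = 48.4190 + 3.0775 × 6.38
ŷ = 48.4190 + 19.6345
ŷ = 68.0535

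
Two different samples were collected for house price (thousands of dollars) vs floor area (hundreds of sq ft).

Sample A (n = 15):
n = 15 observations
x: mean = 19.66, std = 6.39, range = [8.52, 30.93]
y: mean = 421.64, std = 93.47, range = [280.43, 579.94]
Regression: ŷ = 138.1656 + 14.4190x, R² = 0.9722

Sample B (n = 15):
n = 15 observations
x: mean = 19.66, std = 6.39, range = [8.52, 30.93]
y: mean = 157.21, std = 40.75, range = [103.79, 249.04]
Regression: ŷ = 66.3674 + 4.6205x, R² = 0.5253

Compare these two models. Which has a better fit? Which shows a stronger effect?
Model A has the better fit (R² = 0.9722 vs 0.5253). Model A shows the stronger effect (|β₁| = 14.4190 vs 4.6205).

Model Comparison:

Goodness of fit (R²):
- Model A: R² = 0.9722 → 97.22% of variance in house price explained
- Model B: R² = 0.5253 → 52.53% of variance in house price explained
- 0.9722 > 0.5253 → Model A has the better fit

Strength of effect — compare |β₁|:
- Model A: β₁ = 14.4190 → predicted house price rises 14.4190 thousand dollars per additional hundred sq ft of floor area
- Model B: β₁ = 4.6205 → predicted house price rises 4.6205 thousand dollars per additional hundred sq ft of floor area
- |14.4190| > |4.6205| → Model A shows the stronger marginal effect

Note: The two samples could reflect different populations, time periods, or measurement quality.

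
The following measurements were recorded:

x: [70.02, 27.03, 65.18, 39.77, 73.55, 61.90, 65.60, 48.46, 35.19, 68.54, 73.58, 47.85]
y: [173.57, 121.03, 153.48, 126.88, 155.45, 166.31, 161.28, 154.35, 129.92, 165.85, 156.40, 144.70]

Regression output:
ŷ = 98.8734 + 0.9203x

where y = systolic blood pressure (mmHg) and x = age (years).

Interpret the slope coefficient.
An increase of one year in age is associated with a 0.9203 mmHg increase in predicted blood pressure.

The slope β₁ = 0.9203 gives the rate at which the fitted blood pressure changes with age.

Interpretation:
- Age up by 1 year → predicted blood pressure increases by 0.9203 mmHg
- This is a linear approximation: the same per-unit change is assumed across the whole observed x range
- The slope describes association in these data, not necessarily a causal effect

The intercept β₀ = 98.8734 is the predicted blood pressure when age = 0; since the smallest observed x is 27.03, this is an extrapolation and mainly anchors the line.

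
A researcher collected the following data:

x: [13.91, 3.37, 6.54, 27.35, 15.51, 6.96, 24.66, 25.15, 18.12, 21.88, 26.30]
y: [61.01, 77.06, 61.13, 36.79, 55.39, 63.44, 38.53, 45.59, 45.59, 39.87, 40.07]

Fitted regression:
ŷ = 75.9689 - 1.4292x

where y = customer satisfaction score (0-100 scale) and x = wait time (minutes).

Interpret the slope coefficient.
For each additional minute of wait time, predicted satisfaction score decreases by approximately 1.4292 points.

The slope β₁ = -1.4292 gives the rate at which the fitted satisfaction score changes with wait time.

Interpretation:
- Wait time up by 1 minute → predicted satisfaction score decreases by 1.4292 points
- This is a linear approximation: the same per-unit change is assumed across the whole observed x range
- The sign (−) gives the direction; the magnitude 1.4292 gives the size of the effect per minute

(β₀ = 75.9689 is the fitted value at x = 0 and is not part of the slope interpretation.)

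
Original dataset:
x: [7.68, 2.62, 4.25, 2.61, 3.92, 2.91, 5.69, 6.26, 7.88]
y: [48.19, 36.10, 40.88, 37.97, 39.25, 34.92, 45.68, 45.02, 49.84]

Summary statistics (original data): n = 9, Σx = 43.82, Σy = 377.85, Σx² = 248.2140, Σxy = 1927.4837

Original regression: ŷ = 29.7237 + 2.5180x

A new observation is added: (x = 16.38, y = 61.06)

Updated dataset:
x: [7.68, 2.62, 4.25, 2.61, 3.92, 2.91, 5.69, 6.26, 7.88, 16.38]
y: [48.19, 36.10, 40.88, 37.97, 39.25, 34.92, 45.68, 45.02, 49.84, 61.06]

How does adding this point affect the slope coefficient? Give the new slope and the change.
The slope changes from 2.5180 to 1.8519 (change of -0.6661, or -26.5%).

The new point has HIGH LEVERAGE: x = 16.38 is far from the original mean x̄ = 43.82/9 ≈ 4.87 (original range [2.61, 7.88]).

Step 1: Update the sums with the new point (n goes from 9 to 10)
Σx  = 43.82 + 16.38 = 60.20
Σy  = 377.85 + 61.06 = 438.91
Σx² = 248.2140 + 16.38² = 248.2140 + 268.3044 = 516.5184
Σxy = 1927.4837 + 16.38×61.06 = 1927.4837 + 1000.1628 = 2927.6465

Step 2: Recompute the slope with b₁ = (nΣxy − ΣxΣy) / (nΣx² − (Σx)²)
Numerator   = 10×2927.6465 − 60.20×438.91 = 29276.4650 − 26422.3820 = 2854.0830
Denominator = 10×516.5184 − 60.20² = 5165.1840 − 3624.0400 = 1541.1440
b₁(new) = 2854.0830 / 1541.1440 = 1.8519

(Same formula on the original sums: (9×1927.4837 − 43.82×377.85) / (9×248.2140 − 43.82²) = 789.9663 / 313.7336 = 2.5180, matching the given fit.)

Step 3: Change in slope
Δβ₁ = 1.8519 − 2.5180 = -0.6661
Relative change = -0.6661 / 2.5180 × 100% = -26.5%
→ the slope decreases when the point is added.

A high-leverage point only changes the slope if it is off the original line; here y = 61.06 is below the original trend, so the slope decreases.
In practice: refit with and without it and report both if conclusions differ.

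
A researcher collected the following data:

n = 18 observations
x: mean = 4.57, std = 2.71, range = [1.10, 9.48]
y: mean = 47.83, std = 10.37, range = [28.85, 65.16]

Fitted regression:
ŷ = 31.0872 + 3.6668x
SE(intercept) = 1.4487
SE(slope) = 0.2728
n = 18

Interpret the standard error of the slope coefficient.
The slope 3.6668 is pinned down to within about ±0.2728 (one SE) by these data — relative uncertainty 7.4%, i.e. precise.

SE(β̂₁) = s / √Sxx, where s is the residual standard deviation and Sxx = Σ(x − x̄)². It is the yardstick for how far β̂₁ = 3.6668 could plausibly be from the true slope.

Relative precision:
- SE / |β̂₁| = 0.2728 / 3.6668 = 7.4%
- Rule of thumb (under 20%: precise; 20% to under 50%: moderately precise; 50% or more: imprecise) → precise

Link to interval estimation: a confidence interval for β₁ is β̂₁ ± t* × 0.2728, so SE sets the half-width per unit of t*.

What drives SE(β̂₁): wider spread of x values → smaller SE; larger n (here n = 18) → smaller SE.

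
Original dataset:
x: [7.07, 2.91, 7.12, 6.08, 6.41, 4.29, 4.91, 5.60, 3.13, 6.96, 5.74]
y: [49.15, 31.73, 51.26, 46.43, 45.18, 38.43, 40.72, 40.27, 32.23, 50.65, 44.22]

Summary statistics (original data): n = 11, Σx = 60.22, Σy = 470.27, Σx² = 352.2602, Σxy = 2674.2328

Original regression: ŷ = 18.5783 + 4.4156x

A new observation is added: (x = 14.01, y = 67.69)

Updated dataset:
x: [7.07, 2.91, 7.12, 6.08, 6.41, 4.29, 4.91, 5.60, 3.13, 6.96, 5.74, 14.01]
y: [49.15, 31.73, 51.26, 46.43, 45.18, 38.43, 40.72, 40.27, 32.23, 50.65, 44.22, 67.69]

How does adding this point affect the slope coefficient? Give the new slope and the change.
The slope changes from 4.4156 to 3.2992 (change of -1.1164, or -25.3%).

x = 14.01 lies well outside the original x-range [2.91, 7.12] (x̄ ≈ 5.47), so this observation has high leverage and can move the slope substantially.

Step 1: Update the sums with the new point (n goes from 11 to 12)
Σx  = 60.22 + 14.01 = 74.23
Σy  = 470.27 + 67.69 = 537.96
Σx² = 352.2602 + 14.01² = 352.2602 + 196.2801 = 548.5403
Σxy = 2674.2328 + 14.01×67.69 = 2674.2328 + 948.3369 = 3622.5697

Step 2: Recompute the slope with b₁ = (nΣxy − ΣxΣy) / (nΣx² − (Σx)²)
Numerator   = 12×3622.5697 − 74.23×537.96 = 43470.8364 − 39932.7708 = 3538.0656
Denominator = 12×548.5403 − 74.23² = 6582.4836 − 5510.0929 = 1072.3907
b₁(new) = 3538.0656 / 1072.3907 = 3.2992

(Same formula on the original sums: (11×2674.2328 − 60.22×470.27) / (11×352.2602 − 60.22²) = 1096.9014 / 248.4138 = 4.4156, matching the given fit.)

Step 3: Change in slope
Δβ₁ = 3.2992 − 4.4156 = -1.1164
Relative change = -1.1164 / 4.4156 × 100% = -25.3%
→ the slope decreases when the point is added.

Because the point sits below the extension of the original line at a high-leverage x, it tilts the fit down.
In practice: examine leverage (hᵢ) and Cook's distance rather than deleting it automatically; investigate whether it comes from the same population as the rest of the sample.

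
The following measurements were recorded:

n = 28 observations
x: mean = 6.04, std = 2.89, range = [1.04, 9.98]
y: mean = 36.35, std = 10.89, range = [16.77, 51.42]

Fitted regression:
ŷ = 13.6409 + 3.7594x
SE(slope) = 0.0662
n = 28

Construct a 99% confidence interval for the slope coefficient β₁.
The 99% CI for β₁ is (3.5755, 3.9433)

Confidence interval for the slope:

The 99% CI for β₁ is: β̂₁ ± t*(α/2, n-2) × SE(β̂₁)

Step 1: Find critical t-value
- Confidence level = 0.99
- Degrees of freedom = n - 2 = 28 - 2 = 26
- t*(α/2, 26) = 2.7787

Step 2: Calculate margin of error
Margin = 2.7787 × 0.0662 = 0.1839

Step 3: Construct interval
CI = 3.7594 ± 0.1839
CI = (3.5755, 3.9433)

Interpretation: We are 99% confident that the true slope β₁ lies between 3.5755 and 3.9433.
Both endpoints are positive, so the data support a genuinely positive slope at this confidence level.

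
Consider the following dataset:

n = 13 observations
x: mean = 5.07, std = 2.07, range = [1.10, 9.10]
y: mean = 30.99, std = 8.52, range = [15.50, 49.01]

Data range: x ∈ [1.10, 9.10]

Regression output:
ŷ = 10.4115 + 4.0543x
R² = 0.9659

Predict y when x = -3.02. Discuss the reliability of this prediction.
ŷ = -1.8325, but this is extrapolation (below the data range [1.10, 9.10]) and may be unreliable.

Prediction calculation:
ŷ = 10.4115 + 4.0543 × (-3.02)
ŷ = -1.8325

Reliability:
- Data range: x ∈ [1.10, 9.10]
- Prediction point: x = -3.02 is 4.12 units below the observed range → this is EXTRAPOLATION, not interpolation

Why that matters here:
- The standard error of prediction grows with (x − x̄)², and x = -3.02 is far from x̄ = 5.07
- There are no observations near this x to validate the fitted line there

Report the number if required, but flag clearly that it is an extrapolation.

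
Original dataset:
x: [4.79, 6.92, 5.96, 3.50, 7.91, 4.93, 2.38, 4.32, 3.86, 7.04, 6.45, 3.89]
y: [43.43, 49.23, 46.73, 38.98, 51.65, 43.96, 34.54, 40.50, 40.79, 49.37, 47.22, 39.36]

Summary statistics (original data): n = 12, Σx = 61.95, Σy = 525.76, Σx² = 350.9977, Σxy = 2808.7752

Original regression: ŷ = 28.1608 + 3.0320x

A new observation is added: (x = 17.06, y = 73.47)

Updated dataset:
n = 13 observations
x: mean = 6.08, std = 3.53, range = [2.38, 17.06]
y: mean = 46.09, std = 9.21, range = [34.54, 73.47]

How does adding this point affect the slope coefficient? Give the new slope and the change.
New slope β₁ = 2.5966 versus 3.0320 before: a change of -0.4354 (-14.4%).

The new point has HIGH LEVERAGE: x = 17.06 is far from the original mean x̄ = 61.95/12 ≈ 5.16 (original range [2.38, 7.91]).

Step 1: Update the sums with the new point (n goes from 12 to 13)
Σx  = 61.95 + 17.06 = 79.01
Σy  = 525.76 + 73.47 = 599.23
Σx² = 350.9977 + 17.06² = 350.9977 + 291.0436 = 642.0413
Σxy = 2808.7752 + 17.06×73.47 = 2808.7752 + 1253.3982 = 4062.1734

Step 2: Recompute the slope with b₁ = (nΣxy − ΣxΣy) / (nΣx² − (Σx)²)
Numerator   = 13×4062.1734 − 79.01×599.23 = 52808.2542 − 47345.1623 = 5463.0919
Denominator = 13×642.0413 − 79.01² = 8346.5369 − 6242.5801 = 2103.9568
b₁(new) = 5463.0919 / 2103.9568 = 2.5966

(Same formula on the original sums: (12×2808.7752 − 61.95×525.76) / (12×350.9977 − 61.95²) = 1134.4704 / 374.1699 = 3.0320, matching the given fit.)

Step 3: Change in slope
Δβ₁ = 2.5966 − 3.0320 = -0.4354
Relative change = -0.4354 / 3.0320 × 100% = -14.4%
→ the slope decreases when the point is added.

Because the point sits below the extension of the original line at a high-leverage x, it tilts the fit down.
In practice: investigate whether it comes from the same population as the rest of the sample.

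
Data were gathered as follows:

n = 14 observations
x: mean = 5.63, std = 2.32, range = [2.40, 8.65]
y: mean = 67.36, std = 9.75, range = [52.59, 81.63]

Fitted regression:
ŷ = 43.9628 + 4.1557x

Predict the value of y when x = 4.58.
ŷ = 62.9959

Plug x = 4.58 into the fitted line:

ŷ = 43.9628 + 4.1557 × 4.58
ŷ = 43.9628 + 19.0331
ŷ = 62.9959

This is a point prediction; actual observations scatter around it by roughly the residual standard deviation.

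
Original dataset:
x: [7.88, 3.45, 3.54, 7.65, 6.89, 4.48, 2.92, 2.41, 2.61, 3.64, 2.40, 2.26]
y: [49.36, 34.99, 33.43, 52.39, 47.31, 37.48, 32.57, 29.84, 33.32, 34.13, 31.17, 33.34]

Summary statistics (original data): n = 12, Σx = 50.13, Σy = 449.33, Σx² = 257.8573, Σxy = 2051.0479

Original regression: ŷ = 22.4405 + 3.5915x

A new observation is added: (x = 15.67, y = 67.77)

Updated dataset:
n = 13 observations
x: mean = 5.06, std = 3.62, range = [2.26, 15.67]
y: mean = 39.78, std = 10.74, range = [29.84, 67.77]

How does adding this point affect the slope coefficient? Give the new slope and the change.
Adding the point moves β₁ from 3.5915 to 2.9097, i.e. it decreases by 0.6818 (-19.0%).

The new point has HIGH LEVERAGE: x = 15.67 is far from the original mean x̄ = 50.13/12 ≈ 4.18 (original range [2.26, 7.88]).

Step 1: Update the sums with the new point (n goes from 12 to 13)
Σx  = 50.13 + 15.67 = 65.80
Σy  = 449.33 + 67.77 = 517.10
Σx² = 257.8573 + 15.67² = 257.8573 + 245.5489 = 503.4062
Σxy = 2051.0479 + 15.67×67.77 = 2051.0479 + 1061.9559 = 3113.0038

Step 2: Recompute the slope with b₁ = (nΣxy − ΣxΣy) / (nΣx² − (Σx)²)
Numerator   = 13×3113.0038 − 65.80×517.10 = 40469.0494 − 34025.1800 = 6443.8694
Denominator = 13×503.4062 − 65.80² = 6544.2806 − 4329.6400 = 2214.6406
b₁(new) = 6443.8694 / 2214.6406 = 2.9097

(Same formula on the original sums: (12×2051.0479 − 50.13×449.33) / (12×257.8573 − 50.13²) = 2087.6619 / 581.2707 = 3.5915, matching the given fit.)

Step 3: Change in slope
Δβ₁ = 2.9097 − 3.5915 = -0.6818
Relative change = -0.6818 / 3.5915 × 100% = -19.0%
→ the slope decreases when the point is added.

Because the point sits below the extension of the original line at a high-leverage x, it tilts the fit down.
In practice: check such a point for data-entry or measurement error.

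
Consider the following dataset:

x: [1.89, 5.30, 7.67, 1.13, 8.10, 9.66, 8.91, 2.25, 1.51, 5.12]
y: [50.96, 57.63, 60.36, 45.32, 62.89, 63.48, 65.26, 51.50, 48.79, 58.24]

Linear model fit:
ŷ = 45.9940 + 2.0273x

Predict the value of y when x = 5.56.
ŷ = 57.2658

To predict y for x = 5.56, substitute into the regression equation:

ŷ = 45.9940 + 2.0273 × 5.56
ŷ = 45.9940 + 11.2718
ŷ = 57.2658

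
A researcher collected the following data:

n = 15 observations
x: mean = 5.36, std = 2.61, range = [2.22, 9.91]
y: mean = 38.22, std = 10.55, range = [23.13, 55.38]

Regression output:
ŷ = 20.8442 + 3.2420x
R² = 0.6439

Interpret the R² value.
The model explains 64.39% of the variance in y (R² = 0.6439), leaving 35.61% unexplained; the fit is moderate.

R² (coefficient of determination) measures the proportion of variance in y explained by the regression model.

Here R² = 0.6439:
- Explained: 64.39% of the variation in y
- Unexplained (residual): 100% − 64.39% = 35.61%
- Rule of thumb (below 0.3 weak; 0.3 to below 0.7 moderate; 0.7 and above strong) → moderate

Calculation: R² = 1 − (SS_res / SS_tot), where SS_res is the sum of squared residuals and SS_tot the total sum of squares.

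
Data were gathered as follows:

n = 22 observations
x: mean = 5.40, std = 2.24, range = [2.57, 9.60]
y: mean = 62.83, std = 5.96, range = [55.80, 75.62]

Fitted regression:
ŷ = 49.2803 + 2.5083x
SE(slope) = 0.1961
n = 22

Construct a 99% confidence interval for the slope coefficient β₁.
The 99% CI for β₁ is (1.9503, 3.0663)

Confidence interval for the slope:

The 99% CI for β₁ is: β̂₁ ± t*(α/2, n-2) × SE(β̂₁)

Step 1: Find critical t-value
- Confidence level = 0.99
- Degrees of freedom = n - 2 = 22 - 2 = 20
- t*(α/2, 20) = 2.8453

Step 2: Calculate margin of error
Margin = 2.8453 × 0.1961 = 0.5580

Step 3: Construct interval
CI = 2.5083 ± 0.5580
CI = (1.9503, 3.0663)

Interpretation: We are 99% confident that the true slope β₁ lies between 1.9503 and 3.0663.
Since 0 is outside the interval, a two-sided test at α = 0.01 would reject H₀: β₁ = 0.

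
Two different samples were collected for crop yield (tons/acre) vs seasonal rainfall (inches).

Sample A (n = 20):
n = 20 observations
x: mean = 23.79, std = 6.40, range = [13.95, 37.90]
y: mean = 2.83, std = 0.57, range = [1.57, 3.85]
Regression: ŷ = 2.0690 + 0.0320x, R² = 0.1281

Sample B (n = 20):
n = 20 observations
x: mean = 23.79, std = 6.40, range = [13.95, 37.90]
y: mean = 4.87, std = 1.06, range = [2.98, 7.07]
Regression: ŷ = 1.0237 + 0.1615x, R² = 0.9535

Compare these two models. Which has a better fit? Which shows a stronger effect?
Model B has the better fit (R² = 0.9535 vs 0.1281). Model B shows the stronger effect (|β₁| = 0.1615 vs 0.0320).

Model Comparison:

Fit — compare R²:
- Model A: R² = 0.1281 → 12.81% of variance in crop yield explained
- Model B: R² = 0.9535 → 95.35% of variance in crop yield explained
- 0.9535 > 0.1281 → Model B has the better fit

Which has the larger per-inch effect? (|β₁|)
- Model A: β₁ = 0.0320 → predicted crop yield rises 0.0320 tons/acre per additional inch of rainfall
- Model B: β₁ = 0.1615 → predicted crop yield rises 0.1615 tons/acre per additional inch of rainfall
- |0.0320| < |0.1615| → Model B shows the stronger marginal effect

Notes:
- A steeper slope doesn't make a better model if the scatter around the line is large.
- R² measures how tightly points cluster around the line; β₁ measures how steep the line is — they answer different questions.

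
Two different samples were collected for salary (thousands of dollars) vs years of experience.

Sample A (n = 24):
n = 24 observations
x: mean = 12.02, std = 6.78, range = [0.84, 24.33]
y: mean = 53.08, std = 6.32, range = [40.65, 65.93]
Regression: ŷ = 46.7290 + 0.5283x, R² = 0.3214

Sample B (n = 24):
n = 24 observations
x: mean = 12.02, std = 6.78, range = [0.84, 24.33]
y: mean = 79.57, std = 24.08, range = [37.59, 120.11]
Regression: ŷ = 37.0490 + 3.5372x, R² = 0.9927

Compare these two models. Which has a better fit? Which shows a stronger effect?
Model B has the better fit (R² = 0.9927 vs 0.3214). Model B shows the stronger effect (|β₁| = 3.5372 vs 0.5283).

Model Comparison:

Fit — compare R²:
- Model A: R² = 0.3214 → 32.14% of variance in salary explained
- Model B: R² = 0.9927 → 99.27% of variance in salary explained
- 0.9927 > 0.3214 → Model B has the better fit

Strength of effect — compare |β₁|:
- Model A: β₁ = 0.5283 → predicted salary rises 0.5283 thousand dollars per additional year of experience
- Model B: β₁ = 3.5372 → predicted salary rises 3.5372 thousand dollars per additional year of experience
- |0.5283| < |3.5372| → Model B shows the stronger marginal effect

Note: The two samples could reflect different populations, time periods, or measurement quality.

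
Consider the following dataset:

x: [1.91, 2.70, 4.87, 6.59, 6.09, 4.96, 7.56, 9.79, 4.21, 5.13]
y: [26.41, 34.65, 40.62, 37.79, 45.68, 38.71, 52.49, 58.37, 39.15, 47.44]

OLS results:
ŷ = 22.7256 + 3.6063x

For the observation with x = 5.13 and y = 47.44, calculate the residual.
Residual = 6.2141

The residual is the difference between the actual value and the predicted value:

Residual = y - ŷ

Step 1: Calculate predicted value
ŷ = 22.7256 + 3.6063 × 5.13
ŷ = 41.2259

Step 2: Calculate residual
Residual = 47.44 - 41.2259
Residual = 6.2141

Interpretation: the model underestimates the actual value by 6.2141 at this point (positive residual → observation lies above the fitted line).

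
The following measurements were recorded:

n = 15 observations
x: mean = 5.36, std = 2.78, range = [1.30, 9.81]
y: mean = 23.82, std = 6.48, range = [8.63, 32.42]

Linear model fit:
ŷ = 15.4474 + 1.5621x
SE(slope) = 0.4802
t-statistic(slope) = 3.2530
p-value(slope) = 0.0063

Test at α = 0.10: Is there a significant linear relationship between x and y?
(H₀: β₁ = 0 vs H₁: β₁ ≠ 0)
Reject H₀: p-value = 0.0063 < α = 0.10. The linear relationship is significant at the 10% level.

Hypothesis test for the slope coefficient:

H₀: β₁ = 0 (no linear relationship)
H₁: β₁ ≠ 0 (linear relationship exists)

Test statistic: t = β̂₁ / SE(β̂₁) = 1.5621 / 0.4802 = 3.2530

With df = 13, the two-sided p-value for |t| = 3.2530 is 0.0063.

Decision rule: reject H₀ if p-value < α.
p-value = 0.0063 < α = 0.10 → reject H₀.

At α = 0.10 the data do provide convincing evidence of a nonzero slope.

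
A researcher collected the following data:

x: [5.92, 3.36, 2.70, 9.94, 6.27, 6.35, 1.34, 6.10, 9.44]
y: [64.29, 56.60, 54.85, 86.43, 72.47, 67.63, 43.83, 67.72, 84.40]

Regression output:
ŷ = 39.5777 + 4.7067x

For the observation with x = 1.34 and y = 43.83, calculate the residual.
Residual = -2.0547

The residual is the difference between the actual value and the predicted value:

Residual = y - ŷ

Step 1: Calculate predicted value
ŷ = 39.5777 + 4.7067 × 1.34
ŷ = 45.8847

Step 2: Calculate residual
Residual = 43.83 - 45.8847
Residual = -2.0547

Sign check: y < ŷ, so the point is below the line and the fit overestimates here.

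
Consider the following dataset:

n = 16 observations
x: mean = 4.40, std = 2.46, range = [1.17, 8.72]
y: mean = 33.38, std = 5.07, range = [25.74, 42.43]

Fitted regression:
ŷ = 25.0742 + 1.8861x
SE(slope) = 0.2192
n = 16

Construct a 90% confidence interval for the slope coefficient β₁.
The 90% CI for β₁ is (1.5000, 2.2722)

Confidence interval for the slope:

The 90% CI for β₁ is: β̂₁ ± t*(α/2, n-2) × SE(β̂₁)

Step 1: Find critical t-value
- Confidence level = 0.9
- Degrees of freedom = n - 2 = 16 - 2 = 14
- t*(α/2, 14) = 1.7613

Step 2: Calculate margin of error
Margin = 1.7613 × 0.2192 = 0.3861

Step 3: Construct interval
CI = 1.8861 ± 0.3861
CI = (1.5000, 2.2722)

Interpretation: intervals built this way capture the true β₁ in 90% of repeated samples; here the plausible range for the per-unit effect of x on y is 1.5000 to 2.2722.
Since 0 is outside the interval, a two-sided test at α = 0.10 would reject H₀: β₁ = 0.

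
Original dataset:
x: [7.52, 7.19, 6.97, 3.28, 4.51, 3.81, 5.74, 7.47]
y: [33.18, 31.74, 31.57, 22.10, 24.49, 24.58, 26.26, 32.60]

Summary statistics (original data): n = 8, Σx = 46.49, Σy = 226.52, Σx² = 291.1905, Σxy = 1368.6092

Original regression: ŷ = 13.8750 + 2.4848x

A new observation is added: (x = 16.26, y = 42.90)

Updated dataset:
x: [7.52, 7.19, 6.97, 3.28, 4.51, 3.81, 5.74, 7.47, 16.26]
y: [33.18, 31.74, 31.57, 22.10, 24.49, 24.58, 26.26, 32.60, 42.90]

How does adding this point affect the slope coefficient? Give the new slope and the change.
New slope β₁ = 1.5898 versus 2.4848 before: a change of -0.8950 (-36.0%).

x = 16.26 lies well outside the original x-range [3.28, 7.52] (x̄ ≈ 5.81), so this observation has high leverage and can move the slope substantially.

Step 1: Update the sums with the new point (n goes from 8 to 9)
Σx  = 46.49 + 16.26 = 62.75
Σy  = 226.52 + 42.90 = 269.42
Σx² = 291.1905 + 16.26² = 291.1905 + 264.3876 = 555.5781
Σxy = 1368.6092 + 16.26×42.90 = 1368.6092 + 697.5540 = 2066.1632

Step 2: Recompute the slope with b₁ = (nΣxy − ΣxΣy) / (nΣx² − (Σx)²)
Numerator   = 9×2066.1632 − 62.75×269.42 = 18595.4688 − 16906.1050 = 1689.3638
Denominator = 9×555.5781 − 62.75² = 5000.2029 − 3937.5625 = 1062.6404
b₁(new) = 1689.3638 / 1062.6404 = 1.5898

(Same formula on the original sums: (8×1368.6092 − 46.49×226.52) / (8×291.1905 − 46.49²) = 417.9588 / 168.2039 = 2.4848, matching the given fit.)

Step 3: Change in slope
Δβ₁ = 1.5898 − 2.4848 = -0.8950
Relative change = -0.8950 / 2.4848 × 100% = -36.0%
→ the slope decreases when the point is added.

A high-leverage point only changes the slope if it is off the original line; here y = 42.90 is below the original trend, so the slope decreases.
In practice: investigate whether it comes from the same population as the rest of the sample.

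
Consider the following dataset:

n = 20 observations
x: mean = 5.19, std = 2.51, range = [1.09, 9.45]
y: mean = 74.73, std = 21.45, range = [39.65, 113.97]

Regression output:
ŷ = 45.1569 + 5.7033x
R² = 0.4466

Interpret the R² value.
The model explains 44.66% of the variance in y (R² = 0.4466), leaving 55.34% unexplained; the fit is moderate.

R² = 1 − SS_res/SS_tot compares the residual scatter to the total scatter of y about its mean.

Here R² = 0.4466:
- Explained: 44.66% of the variation in y
- Unexplained (residual): 100% − 44.66% = 55.34%
- Rule of thumb (below 0.3 weak; 0.3 to below 0.7 moderate; 0.7 and above strong) → moderate

Note: R² says nothing about causation, and a high R² does not by itself mean the linear form is appropriate — check the residuals.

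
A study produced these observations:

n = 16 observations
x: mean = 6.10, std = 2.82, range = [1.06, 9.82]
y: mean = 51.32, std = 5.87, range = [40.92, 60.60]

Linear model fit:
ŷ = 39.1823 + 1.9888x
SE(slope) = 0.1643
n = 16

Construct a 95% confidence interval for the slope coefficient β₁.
The 95% CI for β₁ is (1.6364, 2.3412)

Confidence interval for the slope:

The 95% CI for β₁ is: β̂₁ ± t*(α/2, n-2) × SE(β̂₁)

Step 1: Find critical t-value
- Confidence level = 0.95
- Degrees of freedom = n - 2 = 16 - 2 = 14
- t*(α/2, 14) = 2.1448

Step 2: Calculate margin of error
Margin = 2.1448 × 0.1643 = 0.3524

Step 3: Construct interval
CI = 1.9888 ± 0.3524
CI = (1.6364, 2.3412)

Interpretation: intervals built this way capture the true β₁ in 95% of repeated samples; here the plausible range for the per-unit effect of x on y is 1.6364 to 2.3412.
Since 0 is outside the interval, a two-sided test at α = 0.05 would reject H₀: β₁ = 0.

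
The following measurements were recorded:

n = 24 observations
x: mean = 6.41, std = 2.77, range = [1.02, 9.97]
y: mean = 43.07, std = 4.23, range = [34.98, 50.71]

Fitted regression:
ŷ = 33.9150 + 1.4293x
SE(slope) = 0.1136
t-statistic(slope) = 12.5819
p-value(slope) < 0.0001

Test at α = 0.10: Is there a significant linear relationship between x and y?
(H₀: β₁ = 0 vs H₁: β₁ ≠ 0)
Reject H₀: p-value < 0.0001 < α = 0.10. The linear relationship is significant at the 10% level.

Hypothesis test for the slope coefficient:

H₀: β₁ = 0 (no linear relationship)
H₁: β₁ ≠ 0 (linear relationship exists)

Test statistic: t = β̂₁ / SE(β̂₁) = 1.4293 / 0.1136 = 12.5819

p < 0.0001: how often a slope estimate this far from 0 (in SE units) would arise by chance if β₁ were truly 0.

Decision rule: reject H₀ if p-value < α.
p-value < 0.0001 < α = 0.10 → reject H₀.

At α = 0.10 the data do provide convincing evidence of a nonzero slope.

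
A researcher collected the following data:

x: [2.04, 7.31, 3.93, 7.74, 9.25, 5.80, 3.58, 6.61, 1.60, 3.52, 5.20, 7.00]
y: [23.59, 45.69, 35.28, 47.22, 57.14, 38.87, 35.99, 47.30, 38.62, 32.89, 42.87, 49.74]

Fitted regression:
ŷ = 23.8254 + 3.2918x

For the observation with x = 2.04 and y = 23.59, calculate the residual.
Residual = -6.9507

The residual is the difference between the actual value and the predicted value:

Residual = y - ŷ

Step 1: Calculate predicted value
ŷ = 23.8254 + 3.2918 × 2.04
ŷ = 30.5407

Step 2: Calculate residual
Residual = 23.59 - 30.5407
Residual = -6.9507

Interpretation: the model overestimates the actual value by 6.9507 at this point (negative residual → observation lies below the fitted line).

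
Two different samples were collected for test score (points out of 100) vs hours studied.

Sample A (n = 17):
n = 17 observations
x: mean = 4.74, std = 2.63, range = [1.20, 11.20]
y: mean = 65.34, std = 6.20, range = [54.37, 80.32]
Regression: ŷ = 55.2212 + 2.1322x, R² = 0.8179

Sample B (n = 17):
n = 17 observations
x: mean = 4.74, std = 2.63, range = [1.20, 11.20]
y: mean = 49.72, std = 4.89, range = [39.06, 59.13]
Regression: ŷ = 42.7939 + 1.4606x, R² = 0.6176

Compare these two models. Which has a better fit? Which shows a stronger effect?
Model A has the better fit (R² = 0.8179 vs 0.6176). Model A shows the stronger effect (|β₁| = 2.1322 vs 1.4606).

Model Comparison:

Goodness of fit (R²):
- Model A: R² = 0.8179 → 81.79% of variance in test score explained
- Model B: R² = 0.6176 → 61.76% of variance in test score explained
- 0.8179 > 0.6176 → Model A has the better fit

Strength of effect — compare |β₁|:
- Model A: β₁ = 2.1322 → predicted test score rises 2.1322 points per additional hour of study time
- Model B: β₁ = 1.4606 → predicted test score rises 1.4606 points per additional hour of study time
- |2.1322| > |1.4606| → Model A shows the stronger marginal effect

Notes:
- R² measures how tightly points cluster around the line; β₁ measures how steep the line is — they answer different questions.
- A better fit (higher R²) doesn't necessarily mean a more important relationship.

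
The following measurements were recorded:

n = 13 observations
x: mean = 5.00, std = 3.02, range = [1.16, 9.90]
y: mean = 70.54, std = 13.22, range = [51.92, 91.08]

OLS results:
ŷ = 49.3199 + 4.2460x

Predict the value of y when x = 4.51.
ŷ = 68.4694

Plug x = 4.51 into the fitted line:

ŷ = 49.3199 + 4.2460 × 4.51
ŷ = 49.3199 + 19.1495
ŷ = 68.4694

This is a point prediction; actual observations scatter around it by roughly the residual standard deviation.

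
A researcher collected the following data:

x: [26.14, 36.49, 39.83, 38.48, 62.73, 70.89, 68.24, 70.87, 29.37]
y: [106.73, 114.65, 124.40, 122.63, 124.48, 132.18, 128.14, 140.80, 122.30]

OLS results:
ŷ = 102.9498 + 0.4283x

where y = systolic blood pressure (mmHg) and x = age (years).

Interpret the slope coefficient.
For each additional year of age, predicted blood pressure increases by approximately 0.4283 mmHg.

The slope coefficient β₁ = 0.4283 represents the marginal effect of age on blood pressure.

Interpretation:
- Age up by 1 year → predicted blood pressure increases by 0.4283 mmHg
- The effect is assumed constant over the observed range of x (linearity)
- The sign (+) gives the direction; the magnitude 0.4283 gives the size of the effect per year

(β₀ = 102.9498 is the fitted value at x = 0 and is not part of the slope interpretation.)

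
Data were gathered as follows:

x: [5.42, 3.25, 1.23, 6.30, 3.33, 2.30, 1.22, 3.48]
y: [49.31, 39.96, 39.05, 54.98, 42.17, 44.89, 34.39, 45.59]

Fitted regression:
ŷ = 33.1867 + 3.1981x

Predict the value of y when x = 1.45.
ŷ = 37.8239

Plug x = 1.45 into the fitted line:

ŷ = 33.1867 + 3.1981 × 1.45
ŷ = 33.1867 + 4.6372
ŷ = 37.8239

This is a point prediction; actual observations scatter around it by roughly the residual standard deviation.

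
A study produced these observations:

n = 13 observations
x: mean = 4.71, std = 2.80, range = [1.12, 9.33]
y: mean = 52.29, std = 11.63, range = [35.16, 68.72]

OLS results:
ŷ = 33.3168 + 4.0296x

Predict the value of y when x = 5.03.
ŷ = 53.5857

x = 5.03 lies inside the observed range [1.12, 9.33], so the fitted equation applies directly:

ŷ = 33.3168 + 4.0296 × 5.03
ŷ = 33.3168 + 20.2689
ŷ = 53.5857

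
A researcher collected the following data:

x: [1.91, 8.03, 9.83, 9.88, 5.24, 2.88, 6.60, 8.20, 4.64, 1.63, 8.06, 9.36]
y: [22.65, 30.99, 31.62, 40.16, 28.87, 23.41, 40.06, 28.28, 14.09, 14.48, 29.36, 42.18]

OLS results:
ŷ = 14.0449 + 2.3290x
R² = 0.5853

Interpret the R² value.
The model explains 58.53% of the variance in y (R² = 0.5853), leaving 41.47% unexplained; the fit is moderate.

R² = 1 − SS_res/SS_tot compares the residual scatter to the total scatter of y about its mean.

Here R² = 0.5853:
- Explained: 58.53% of the variation in y
- Unexplained (residual): 100% − 58.53% = 41.47%
- Rule of thumb (below 0.3 weak; 0.3 to below 0.7 moderate; 0.7 and above strong) → moderate

Note: R² never decreases when predictors are added, so it should not be used alone to compare models of different size.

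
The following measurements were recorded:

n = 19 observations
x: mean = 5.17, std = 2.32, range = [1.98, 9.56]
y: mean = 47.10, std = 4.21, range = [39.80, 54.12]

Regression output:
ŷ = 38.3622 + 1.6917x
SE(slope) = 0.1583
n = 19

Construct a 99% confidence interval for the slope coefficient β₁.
The 99% CI for β₁ is (1.2329, 2.1505)

Confidence interval for the slope:

The 99% CI for β₁ is: β̂₁ ± t*(α/2, n-2) × SE(β̂₁)

Step 1: Find critical t-value
- Confidence level = 0.99
- Degrees of freedom = n - 2 = 19 - 2 = 17
- t*(α/2, 17) = 2.8982

Step 2: Calculate margin of error
Margin = 2.8982 × 0.1583 = 0.4588

Step 3: Construct interval
CI = 1.6917 ± 0.4588
CI = (1.2329, 2.1505)

Interpretation: intervals built this way capture the true β₁ in 99% of repeated samples; here the plausible range for the per-unit effect of x on y is 1.2329 to 2.1505.
Both endpoints are positive, so the data support a genuinely positive slope at this confidence level.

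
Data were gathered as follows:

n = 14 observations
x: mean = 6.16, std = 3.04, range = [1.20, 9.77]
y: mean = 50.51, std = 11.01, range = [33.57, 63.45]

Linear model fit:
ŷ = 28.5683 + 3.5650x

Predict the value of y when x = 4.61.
ŷ = 45.0030

To predict y for x = 4.61, substitute into the regression equation:

ŷ = 28.5683 + 3.5650 × 4.61
ŷ = 28.5683 + 16.4347
ŷ = 45.0030

This is the fitted mean response at that x — an individual observation would come with a wider prediction interval.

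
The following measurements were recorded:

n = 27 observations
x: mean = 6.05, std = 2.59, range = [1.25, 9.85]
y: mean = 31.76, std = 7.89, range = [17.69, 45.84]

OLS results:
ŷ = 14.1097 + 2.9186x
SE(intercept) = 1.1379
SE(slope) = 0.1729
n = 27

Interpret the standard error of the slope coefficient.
SE(slope) = 0.1729 measures the uncertainty in the estimated slope. The coefficient is estimated precisely (SE/|β̂₁| = 5.9%).

SE(β̂₁) = 0.1729 says: if we drew many samples of n = 27 from the same population and refit each time, the fitted slopes would scatter with a standard deviation of roughly 0.1729 around the true β₁.

Relative precision:
- SE / |β̂₁| = 0.1729 / 2.9186 = 5.9%
- Rule of thumb (under 20%: precise; 20% to under 50%: moderately precise; 50% or more: imprecise) → precise

Link to the t-test: t = β̂₁ / SE(β̂₁) = 2.9186 / 0.1729 = 16.8803, the statistic for H₀: β₁ = 0.

What drives SE(β̂₁): larger n (here n = 27) → smaller SE.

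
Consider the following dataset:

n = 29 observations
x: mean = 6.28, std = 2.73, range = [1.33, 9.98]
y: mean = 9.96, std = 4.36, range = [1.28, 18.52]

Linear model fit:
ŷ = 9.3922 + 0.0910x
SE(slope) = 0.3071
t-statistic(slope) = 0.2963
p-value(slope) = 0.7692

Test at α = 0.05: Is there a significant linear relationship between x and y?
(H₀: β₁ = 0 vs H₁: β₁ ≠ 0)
p-value = 0.7692 ≥ α = 0.05, so we fail to reject H₀. The relationship is not significant.

Hypothesis test for the slope coefficient:

H₀: β₁ = 0 (no linear relationship)
H₁: β₁ ≠ 0 (linear relationship exists)

Test statistic: t = β̂₁ / SE(β̂₁) = 0.0910 / 0.3071 = 0.2963

The p-value (0.7692) is the probability, under H₀, of a t-statistic at least as extreme as |t| = 0.2963 (two-sided, df = n − 2 = 27).

Decision rule: reject H₀ if p-value < α.
p-value = 0.7692 ≥ α = 0.05 → fail to reject H₀.

At α = 0.05 the data do not provide convincing evidence of a nonzero slope.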